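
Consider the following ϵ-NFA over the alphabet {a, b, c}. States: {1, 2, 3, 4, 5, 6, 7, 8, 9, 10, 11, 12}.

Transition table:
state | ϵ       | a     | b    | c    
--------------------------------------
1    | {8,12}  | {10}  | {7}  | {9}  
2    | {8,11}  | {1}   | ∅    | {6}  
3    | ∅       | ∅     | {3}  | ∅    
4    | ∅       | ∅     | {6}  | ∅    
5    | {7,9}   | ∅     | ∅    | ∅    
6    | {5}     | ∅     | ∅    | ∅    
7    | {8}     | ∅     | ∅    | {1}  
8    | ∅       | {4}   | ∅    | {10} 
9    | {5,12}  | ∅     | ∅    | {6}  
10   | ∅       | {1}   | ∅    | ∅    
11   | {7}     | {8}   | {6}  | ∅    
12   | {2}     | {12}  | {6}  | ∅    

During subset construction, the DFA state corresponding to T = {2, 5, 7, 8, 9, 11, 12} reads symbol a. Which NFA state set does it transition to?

2 on a → {1}.
8 on a → {4}.
11 on a → {8}.
12 on a → {12}.
No a-transition from 5, 7, 9.
Union after reading a: {1, 4, 8, 12}.
Now take the ϵ-closure:
From 12 via ϵ: add 2.
From 2 via ϵ: add 11.
From 11 via ϵ: add 7.
No new states can be added; the closed set is {1, 2, 4, 7, 8, 11, 12}.

{1, 2, 4, 7, 8, 11, 12}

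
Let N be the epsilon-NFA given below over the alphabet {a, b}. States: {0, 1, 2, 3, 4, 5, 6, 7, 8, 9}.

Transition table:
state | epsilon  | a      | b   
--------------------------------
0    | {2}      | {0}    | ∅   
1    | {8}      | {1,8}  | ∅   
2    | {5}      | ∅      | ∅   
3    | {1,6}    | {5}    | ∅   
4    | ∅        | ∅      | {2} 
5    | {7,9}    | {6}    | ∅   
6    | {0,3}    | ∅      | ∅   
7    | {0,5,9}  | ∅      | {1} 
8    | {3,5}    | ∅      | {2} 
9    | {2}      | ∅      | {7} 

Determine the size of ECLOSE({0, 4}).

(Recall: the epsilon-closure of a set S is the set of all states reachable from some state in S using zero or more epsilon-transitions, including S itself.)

6

Start with {0, 4}.
From 0 via epsilon: add 2.
From 2 via epsilon: add 5.
From 5 via epsilon: add 7, 9.
epsilon-closure = {0, 2, 4, 5, 7, 9}, which has 6 states.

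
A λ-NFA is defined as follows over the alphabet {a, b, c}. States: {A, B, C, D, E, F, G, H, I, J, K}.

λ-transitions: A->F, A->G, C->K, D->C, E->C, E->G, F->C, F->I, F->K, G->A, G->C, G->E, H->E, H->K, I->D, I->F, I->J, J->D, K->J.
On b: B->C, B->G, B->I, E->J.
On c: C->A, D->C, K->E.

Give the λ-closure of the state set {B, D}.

Start with {B, D}.
From D via λ: add C.
From C via λ: add K.
From K via λ: add J.
No new states can be added; the closed set is {B, C, D, J, K}.

{B, C, D, J, K}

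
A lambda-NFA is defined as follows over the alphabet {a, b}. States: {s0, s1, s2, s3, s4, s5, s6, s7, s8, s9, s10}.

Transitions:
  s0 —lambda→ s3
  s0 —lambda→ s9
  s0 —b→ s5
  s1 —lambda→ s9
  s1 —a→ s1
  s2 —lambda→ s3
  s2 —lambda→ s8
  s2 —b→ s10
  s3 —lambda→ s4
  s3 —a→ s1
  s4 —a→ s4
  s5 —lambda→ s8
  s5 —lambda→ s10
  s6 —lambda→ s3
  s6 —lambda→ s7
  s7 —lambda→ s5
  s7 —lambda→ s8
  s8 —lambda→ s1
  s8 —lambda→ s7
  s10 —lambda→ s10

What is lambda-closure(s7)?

{s1, s5, s7, s8, s9, s10}

Start with {s7}.
From s7 via lambda: add s5, s8.
From s5 via lambda: add s10.
From s8 via lambda: add s1.
From s1 via lambda: add s9.
No new states can be added; the closed set is {s1, s5, s7, s8, s9, s10}.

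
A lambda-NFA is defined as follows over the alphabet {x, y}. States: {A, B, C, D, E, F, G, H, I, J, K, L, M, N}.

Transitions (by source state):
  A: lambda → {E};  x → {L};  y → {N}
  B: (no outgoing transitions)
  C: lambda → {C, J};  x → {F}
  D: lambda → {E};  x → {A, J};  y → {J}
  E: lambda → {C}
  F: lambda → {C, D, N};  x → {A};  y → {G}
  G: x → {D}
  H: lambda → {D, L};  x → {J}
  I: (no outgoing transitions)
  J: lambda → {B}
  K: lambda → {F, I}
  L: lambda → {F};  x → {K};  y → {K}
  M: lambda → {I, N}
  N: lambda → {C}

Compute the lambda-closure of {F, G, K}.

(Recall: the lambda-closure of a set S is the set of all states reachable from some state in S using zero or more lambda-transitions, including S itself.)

Start with {F, G, K}.
From F via lambda: add C, D, N.
From K via lambda: add I.
From C via lambda: add J.
From D via lambda: add E.
From J via lambda: add B.
No new states can be added; the closed set is {B, C, D, E, F, G, I, J, K, N}.

{B, C, D, E, F, G, I, J, K, N}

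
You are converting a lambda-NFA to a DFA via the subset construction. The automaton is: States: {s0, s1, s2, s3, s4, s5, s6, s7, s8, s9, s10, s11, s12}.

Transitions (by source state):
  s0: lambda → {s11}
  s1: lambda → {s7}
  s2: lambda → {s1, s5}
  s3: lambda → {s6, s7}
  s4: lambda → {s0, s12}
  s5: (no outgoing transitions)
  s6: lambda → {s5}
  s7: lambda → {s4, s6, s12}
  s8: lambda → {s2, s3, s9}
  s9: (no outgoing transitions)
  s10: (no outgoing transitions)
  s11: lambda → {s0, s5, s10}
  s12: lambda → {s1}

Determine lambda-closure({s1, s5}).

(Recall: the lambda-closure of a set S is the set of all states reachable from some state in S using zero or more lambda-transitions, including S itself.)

{s0, s1, s4, s5, s6, s7, s10, s11, s12}

Start with {s1, s5}.
From s1 via lambda: add s7.
From s7 via lambda: add s4, s6, s12.
From s4 via lambda: add s0.
From s0 via lambda: add s11.
From s11 via lambda: add s10.
No new states can be added; the closed set is {s0, s1, s4, s5, s6, s7, s10, s11, s12}.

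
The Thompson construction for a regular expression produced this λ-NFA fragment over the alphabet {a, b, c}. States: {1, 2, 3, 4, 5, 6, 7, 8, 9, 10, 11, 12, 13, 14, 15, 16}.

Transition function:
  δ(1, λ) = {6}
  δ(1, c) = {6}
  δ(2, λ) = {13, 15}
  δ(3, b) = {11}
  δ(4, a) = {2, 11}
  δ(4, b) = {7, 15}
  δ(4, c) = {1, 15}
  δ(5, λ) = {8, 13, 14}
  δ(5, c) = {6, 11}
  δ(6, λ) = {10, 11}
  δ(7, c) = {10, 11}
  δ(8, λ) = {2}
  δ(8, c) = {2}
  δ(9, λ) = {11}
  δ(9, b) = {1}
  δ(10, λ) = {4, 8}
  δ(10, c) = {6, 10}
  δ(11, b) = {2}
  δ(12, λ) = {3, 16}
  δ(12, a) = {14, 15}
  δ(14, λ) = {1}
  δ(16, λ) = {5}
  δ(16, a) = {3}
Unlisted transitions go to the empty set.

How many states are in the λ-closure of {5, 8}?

Start with {5, 8}.
From 5 via λ: add 13, 14.
From 8 via λ: add 2.
From 2 via λ: add 15.
From 14 via λ: add 1.
From 1 via λ: add 6.
From 6 via λ: add 10, 11.
From 10 via λ: add 4.
λ-closure = {1, 2, 4, 5, 6, 8, 10, 11, 13, 14, 15}, which has 11 states.

11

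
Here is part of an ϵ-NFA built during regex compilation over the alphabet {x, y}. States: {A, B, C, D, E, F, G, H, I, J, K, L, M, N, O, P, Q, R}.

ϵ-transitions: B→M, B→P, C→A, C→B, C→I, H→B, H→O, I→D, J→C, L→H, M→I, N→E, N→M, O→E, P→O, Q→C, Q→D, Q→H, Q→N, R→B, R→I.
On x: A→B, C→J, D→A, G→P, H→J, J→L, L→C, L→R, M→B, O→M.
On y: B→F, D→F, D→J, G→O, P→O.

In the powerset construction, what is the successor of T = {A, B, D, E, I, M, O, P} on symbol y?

B on y → {F}.
D on y → {F, J}.
P on y → {O}.
No y-transition from A, E, I, M, O.
Union after reading y: {F, J, O}.
Now take the ϵ-closure:
From J via ϵ: add C.
From O via ϵ: add E.
From C via ϵ: add A, B, I.
From B via ϵ: add M, P.
From I via ϵ: add D.
No new states can be added; the closed set is {A, B, C, D, E, F, I, J, M, O, P}.

{A, B, C, D, E, F, I, J, M, O, P}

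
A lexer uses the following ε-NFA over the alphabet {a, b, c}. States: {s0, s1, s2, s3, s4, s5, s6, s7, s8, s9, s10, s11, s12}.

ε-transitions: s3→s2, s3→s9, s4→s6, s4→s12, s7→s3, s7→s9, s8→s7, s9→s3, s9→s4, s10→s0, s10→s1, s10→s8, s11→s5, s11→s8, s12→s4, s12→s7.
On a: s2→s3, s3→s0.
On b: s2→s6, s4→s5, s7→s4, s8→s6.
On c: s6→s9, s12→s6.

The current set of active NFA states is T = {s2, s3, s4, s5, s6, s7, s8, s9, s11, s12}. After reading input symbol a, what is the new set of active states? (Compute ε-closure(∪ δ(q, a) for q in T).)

s2 on a → {s3}.
s3 on a → {s0}.
No a-transition from s4, s5, s6, s7, s8, s9, s11, s12.
Union after reading a: {s0, s3}.
Now take the ε-closure:
From s3 via ε: add s2, s9.
From s9 via ε: add s4.
From s4 via ε: add s6, s12.
From s12 via ε: add s7.
No new states can be added; the closed set is {s0, s2, s3, s4, s6, s7, s9, s12}.

{s0, s2, s3, s4, s6, s7, s9, s12}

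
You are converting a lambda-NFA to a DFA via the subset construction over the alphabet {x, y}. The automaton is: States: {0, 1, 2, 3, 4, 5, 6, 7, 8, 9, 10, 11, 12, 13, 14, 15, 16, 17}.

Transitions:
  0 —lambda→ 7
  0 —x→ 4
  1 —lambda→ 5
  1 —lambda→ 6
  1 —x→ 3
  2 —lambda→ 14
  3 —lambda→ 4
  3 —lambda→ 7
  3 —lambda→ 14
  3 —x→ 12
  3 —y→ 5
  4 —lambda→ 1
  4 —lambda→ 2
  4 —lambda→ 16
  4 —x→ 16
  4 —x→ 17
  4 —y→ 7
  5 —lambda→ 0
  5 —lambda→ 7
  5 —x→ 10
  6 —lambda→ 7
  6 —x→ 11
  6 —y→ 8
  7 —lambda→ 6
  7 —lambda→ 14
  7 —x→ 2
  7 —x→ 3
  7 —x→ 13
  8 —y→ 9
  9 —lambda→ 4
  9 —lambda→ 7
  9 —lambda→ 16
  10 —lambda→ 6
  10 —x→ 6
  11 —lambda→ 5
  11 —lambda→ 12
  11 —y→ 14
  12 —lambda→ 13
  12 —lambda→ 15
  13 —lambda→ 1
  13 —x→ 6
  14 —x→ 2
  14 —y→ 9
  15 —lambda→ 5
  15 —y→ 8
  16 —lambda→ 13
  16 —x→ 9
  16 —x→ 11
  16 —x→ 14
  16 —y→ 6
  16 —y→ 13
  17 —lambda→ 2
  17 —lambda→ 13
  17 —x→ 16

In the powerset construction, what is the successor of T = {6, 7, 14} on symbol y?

6 on y → {8}.
14 on y → {9}.
No y-transition from 7.
Union after reading y: {8, 9}.
Now take the lambda-closure:
From 9 via lambda: add 4, 7, 16.
From 4 via lambda: add 1, 2.
From 7 via lambda: add 6, 14.
From 16 via lambda: add 13.
From 1 via lambda: add 5.
From 5 via lambda: add 0.
No new states can be added; the closed set is {0, 1, 2, 4, 5, 6, 7, 8, 9, 13, 14, 16}.

{0, 1, 2, 4, 5, 6, 7, 8, 9, 13, 14, 16}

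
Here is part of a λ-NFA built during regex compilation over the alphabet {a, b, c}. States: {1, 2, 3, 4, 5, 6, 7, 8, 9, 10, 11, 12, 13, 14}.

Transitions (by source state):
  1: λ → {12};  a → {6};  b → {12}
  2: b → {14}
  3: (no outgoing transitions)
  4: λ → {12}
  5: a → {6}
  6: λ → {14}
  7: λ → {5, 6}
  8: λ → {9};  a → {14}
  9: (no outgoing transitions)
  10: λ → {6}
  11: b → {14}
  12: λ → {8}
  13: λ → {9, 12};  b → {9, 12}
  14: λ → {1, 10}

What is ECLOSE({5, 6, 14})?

{1, 5, 6, 8, 9, 10, 12, 14}

Start with {5, 6, 14}.
From 14 via λ: add 1, 10.
From 1 via λ: add 12.
From 12 via λ: add 8.
From 8 via λ: add 9.
No new states can be added; the closed set is {1, 5, 6, 8, 9, 10, 12, 14}.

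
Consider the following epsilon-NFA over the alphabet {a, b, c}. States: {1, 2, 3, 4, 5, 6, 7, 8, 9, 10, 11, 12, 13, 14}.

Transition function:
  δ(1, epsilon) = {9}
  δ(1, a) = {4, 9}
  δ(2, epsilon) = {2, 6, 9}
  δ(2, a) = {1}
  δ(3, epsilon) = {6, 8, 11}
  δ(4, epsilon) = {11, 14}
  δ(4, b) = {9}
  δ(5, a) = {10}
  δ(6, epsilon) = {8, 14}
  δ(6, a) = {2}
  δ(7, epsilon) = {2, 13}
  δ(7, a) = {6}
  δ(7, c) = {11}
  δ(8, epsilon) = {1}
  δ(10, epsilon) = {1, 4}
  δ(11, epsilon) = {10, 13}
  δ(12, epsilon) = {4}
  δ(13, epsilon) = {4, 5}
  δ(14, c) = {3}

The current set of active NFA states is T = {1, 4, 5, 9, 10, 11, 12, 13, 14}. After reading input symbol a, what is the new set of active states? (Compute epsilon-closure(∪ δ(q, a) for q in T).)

{1, 4, 5, 9, 10, 11, 13, 14}

1 on a → {4, 9}.
5 on a → {10}.
No a-transition from 4, 9, 10, 11, 12, 13, 14.
Union after reading a: {4, 9, 10}.
Now take the epsilon-closure:
From 4 via epsilon: add 11, 14.
From 10 via epsilon: add 1.
From 11 via epsilon: add 13.
From 13 via epsilon: add 5.
No new states can be added; the closed set is {1, 4, 5, 9, 10, 11, 13, 14}.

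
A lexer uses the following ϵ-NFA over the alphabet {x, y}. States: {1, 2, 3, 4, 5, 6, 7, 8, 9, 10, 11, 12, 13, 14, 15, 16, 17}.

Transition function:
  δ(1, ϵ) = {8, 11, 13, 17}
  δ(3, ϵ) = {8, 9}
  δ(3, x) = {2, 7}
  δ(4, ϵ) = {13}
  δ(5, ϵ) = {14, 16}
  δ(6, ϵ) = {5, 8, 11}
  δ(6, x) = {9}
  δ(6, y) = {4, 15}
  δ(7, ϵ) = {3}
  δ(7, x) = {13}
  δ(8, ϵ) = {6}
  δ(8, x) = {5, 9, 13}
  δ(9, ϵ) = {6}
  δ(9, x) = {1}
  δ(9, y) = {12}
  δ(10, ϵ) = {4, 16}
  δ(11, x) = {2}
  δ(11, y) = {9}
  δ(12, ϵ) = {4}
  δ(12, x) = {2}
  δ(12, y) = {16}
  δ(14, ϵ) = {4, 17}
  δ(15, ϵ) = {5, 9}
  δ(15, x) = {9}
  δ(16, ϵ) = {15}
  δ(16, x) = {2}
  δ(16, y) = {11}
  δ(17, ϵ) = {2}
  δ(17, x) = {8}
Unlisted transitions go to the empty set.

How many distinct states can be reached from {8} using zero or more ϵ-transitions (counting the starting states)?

12

Start with {8}.
From 8 via ϵ: add 6.
From 6 via ϵ: add 5, 11.
From 5 via ϵ: add 14, 16.
From 14 via ϵ: add 4, 17.
From 16 via ϵ: add 15.
From 4 via ϵ: add 13.
From 15 via ϵ: add 9.
From 17 via ϵ: add 2.
ϵ-closure = {2, 4, 5, 6, 8, 9, 11, 13, 14, 15, 16, 17}, which has 12 states.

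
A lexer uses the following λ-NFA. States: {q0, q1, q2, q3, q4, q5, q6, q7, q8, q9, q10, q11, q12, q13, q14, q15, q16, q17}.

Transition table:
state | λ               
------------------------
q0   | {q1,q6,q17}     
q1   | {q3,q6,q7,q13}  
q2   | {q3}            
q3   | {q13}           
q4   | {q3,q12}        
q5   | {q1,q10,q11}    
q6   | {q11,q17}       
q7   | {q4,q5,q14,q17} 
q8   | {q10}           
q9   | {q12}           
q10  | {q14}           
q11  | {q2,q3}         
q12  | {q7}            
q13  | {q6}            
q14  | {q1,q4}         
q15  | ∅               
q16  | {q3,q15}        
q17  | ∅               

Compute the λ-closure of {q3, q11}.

Start with {q3, q11}.
From q3 via λ: add q13.
From q11 via λ: add q2.
From q13 via λ: add q6.
From q6 via λ: add q17.
No new states can be added; the closed set is {q2, q3, q6, q11, q13, q17}.

{q2, q3, q6, q11, q13, q17}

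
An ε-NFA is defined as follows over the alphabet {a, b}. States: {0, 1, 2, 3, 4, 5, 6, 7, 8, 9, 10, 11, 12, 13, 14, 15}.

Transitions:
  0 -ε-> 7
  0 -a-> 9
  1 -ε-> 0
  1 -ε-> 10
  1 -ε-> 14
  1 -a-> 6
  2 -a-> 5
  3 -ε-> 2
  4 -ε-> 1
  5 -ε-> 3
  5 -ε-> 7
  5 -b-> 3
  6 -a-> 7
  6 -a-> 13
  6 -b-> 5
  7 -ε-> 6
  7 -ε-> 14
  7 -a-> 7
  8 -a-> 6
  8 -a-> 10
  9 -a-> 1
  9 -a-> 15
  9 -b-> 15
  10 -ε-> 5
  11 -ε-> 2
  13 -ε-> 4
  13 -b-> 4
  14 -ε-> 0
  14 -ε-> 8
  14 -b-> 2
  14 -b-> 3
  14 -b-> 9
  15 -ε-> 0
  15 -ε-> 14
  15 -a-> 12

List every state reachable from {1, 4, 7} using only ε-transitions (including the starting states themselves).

{0, 1, 2, 3, 4, 5, 6, 7, 8, 10, 14}

Start with {1, 4, 7}.
From 1 via ε: add 0, 10, 14.
From 7 via ε: add 6.
From 10 via ε: add 5.
From 14 via ε: add 8.
From 5 via ε: add 3.
From 3 via ε: add 2.
No new states can be added; the closed set is {0, 1, 2, 3, 4, 5, 6, 7, 8, 10, 14}.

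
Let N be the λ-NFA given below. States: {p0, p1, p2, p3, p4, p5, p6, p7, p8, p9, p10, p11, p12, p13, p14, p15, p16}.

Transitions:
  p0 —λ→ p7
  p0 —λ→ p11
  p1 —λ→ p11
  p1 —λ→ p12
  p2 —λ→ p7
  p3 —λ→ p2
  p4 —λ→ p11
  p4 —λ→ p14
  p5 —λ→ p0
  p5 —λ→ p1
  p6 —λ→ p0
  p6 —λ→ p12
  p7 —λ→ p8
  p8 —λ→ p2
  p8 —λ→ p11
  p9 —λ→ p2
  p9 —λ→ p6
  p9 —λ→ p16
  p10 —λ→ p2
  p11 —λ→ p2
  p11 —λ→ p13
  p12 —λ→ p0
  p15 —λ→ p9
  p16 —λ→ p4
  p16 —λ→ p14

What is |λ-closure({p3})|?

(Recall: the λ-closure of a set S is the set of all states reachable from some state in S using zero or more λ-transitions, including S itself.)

6

Start with {p3}.
From p3 via λ: add p2.
From p2 via λ: add p7.
From p7 via λ: add p8.
From p8 via λ: add p11.
From p11 via λ: add p13.
λ-closure = {p2, p3, p7, p8, p11, p13}, which has 6 states.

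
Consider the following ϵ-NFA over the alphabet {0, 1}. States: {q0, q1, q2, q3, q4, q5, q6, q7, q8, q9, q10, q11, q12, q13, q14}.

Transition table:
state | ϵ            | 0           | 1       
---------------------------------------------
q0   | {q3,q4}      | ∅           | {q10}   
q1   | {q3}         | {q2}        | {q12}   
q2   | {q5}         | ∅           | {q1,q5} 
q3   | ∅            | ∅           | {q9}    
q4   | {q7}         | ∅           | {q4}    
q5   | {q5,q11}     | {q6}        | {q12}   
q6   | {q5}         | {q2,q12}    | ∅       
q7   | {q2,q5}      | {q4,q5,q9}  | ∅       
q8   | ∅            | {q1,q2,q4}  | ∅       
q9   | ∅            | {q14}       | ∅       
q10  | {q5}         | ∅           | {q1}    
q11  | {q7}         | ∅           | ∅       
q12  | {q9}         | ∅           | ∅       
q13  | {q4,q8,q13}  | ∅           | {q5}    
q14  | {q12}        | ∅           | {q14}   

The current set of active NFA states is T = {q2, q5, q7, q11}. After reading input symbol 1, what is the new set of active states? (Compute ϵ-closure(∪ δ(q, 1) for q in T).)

q2 on 1 → {q1, q5}.
q5 on 1 → {q12}.
No 1-transition from q7, q11.
Union after reading 1: {q1, q5, q12}.
Now take the ϵ-closure:
From q1 via ϵ: add q3.
From q5 via ϵ: add q11.
From q12 via ϵ: add q9.
From q11 via ϵ: add q7.
From q7 via ϵ: add q2.
No new states can be added; the closed set is {q1, q2, q3, q5, q7, q9, q11, q12}.

{q1, q2, q3, q5, q7, q9, q11, q12}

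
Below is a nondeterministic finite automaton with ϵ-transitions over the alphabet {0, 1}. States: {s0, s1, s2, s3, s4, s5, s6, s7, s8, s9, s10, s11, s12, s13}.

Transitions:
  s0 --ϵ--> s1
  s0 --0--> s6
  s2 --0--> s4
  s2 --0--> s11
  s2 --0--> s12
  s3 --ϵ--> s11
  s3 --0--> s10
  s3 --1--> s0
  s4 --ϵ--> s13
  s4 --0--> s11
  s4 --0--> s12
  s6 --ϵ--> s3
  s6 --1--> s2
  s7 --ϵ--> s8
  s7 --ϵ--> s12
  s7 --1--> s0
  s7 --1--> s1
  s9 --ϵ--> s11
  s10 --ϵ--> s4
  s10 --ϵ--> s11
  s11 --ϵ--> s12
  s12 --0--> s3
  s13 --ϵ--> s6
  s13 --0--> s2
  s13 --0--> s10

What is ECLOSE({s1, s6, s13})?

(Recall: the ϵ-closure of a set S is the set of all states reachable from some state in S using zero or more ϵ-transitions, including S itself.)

{s1, s3, s6, s11, s12, s13}

Start with {s1, s6, s13}.
From s6 via ϵ: add s3.
From s3 via ϵ: add s11.
From s11 via ϵ: add s12.
No new states can be added; the closed set is {s1, s3, s6, s11, s12, s13}.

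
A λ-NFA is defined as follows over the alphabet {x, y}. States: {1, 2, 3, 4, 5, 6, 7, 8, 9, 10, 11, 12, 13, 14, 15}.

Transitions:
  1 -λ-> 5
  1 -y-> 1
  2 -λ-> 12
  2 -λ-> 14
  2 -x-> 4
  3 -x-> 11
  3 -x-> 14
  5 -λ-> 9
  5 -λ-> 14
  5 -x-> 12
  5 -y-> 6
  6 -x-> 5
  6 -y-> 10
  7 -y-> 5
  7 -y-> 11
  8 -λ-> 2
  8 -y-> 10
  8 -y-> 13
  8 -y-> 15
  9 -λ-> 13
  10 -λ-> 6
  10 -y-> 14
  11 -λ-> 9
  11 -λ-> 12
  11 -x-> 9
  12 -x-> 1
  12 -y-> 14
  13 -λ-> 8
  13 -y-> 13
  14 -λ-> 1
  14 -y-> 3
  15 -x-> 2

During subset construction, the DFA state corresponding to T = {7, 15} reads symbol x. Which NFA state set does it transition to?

15 on x → {2}.
No x-transition from 7.
Union after reading x: {2}.
Now take the λ-closure:
From 2 via λ: add 12, 14.
From 14 via λ: add 1.
From 1 via λ: add 5.
From 5 via λ: add 9.
From 9 via λ: add 13.
From 13 via λ: add 8.
No new states can be added; the closed set is {1, 2, 5, 8, 9, 12, 13, 14}.

{1, 2, 5, 8, 9, 12, 13, 14}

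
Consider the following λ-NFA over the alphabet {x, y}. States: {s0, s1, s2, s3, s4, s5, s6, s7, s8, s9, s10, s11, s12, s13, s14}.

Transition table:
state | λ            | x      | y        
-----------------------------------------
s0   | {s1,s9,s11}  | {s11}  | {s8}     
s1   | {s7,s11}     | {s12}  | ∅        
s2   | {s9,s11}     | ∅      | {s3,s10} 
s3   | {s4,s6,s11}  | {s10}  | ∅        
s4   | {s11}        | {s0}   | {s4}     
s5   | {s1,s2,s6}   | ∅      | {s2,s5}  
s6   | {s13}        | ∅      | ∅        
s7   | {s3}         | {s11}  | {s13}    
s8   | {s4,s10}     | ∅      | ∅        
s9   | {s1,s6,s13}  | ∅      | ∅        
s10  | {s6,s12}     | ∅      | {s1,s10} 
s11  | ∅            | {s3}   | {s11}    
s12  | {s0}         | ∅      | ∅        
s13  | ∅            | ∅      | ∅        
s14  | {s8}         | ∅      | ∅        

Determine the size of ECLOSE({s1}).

Start with {s1}.
From s1 via λ: add s7, s11.
From s7 via λ: add s3.
From s3 via λ: add s4, s6.
From s6 via λ: add s13.
λ-closure = {s1, s3, s4, s6, s7, s11, s13}, which has 7 states.

7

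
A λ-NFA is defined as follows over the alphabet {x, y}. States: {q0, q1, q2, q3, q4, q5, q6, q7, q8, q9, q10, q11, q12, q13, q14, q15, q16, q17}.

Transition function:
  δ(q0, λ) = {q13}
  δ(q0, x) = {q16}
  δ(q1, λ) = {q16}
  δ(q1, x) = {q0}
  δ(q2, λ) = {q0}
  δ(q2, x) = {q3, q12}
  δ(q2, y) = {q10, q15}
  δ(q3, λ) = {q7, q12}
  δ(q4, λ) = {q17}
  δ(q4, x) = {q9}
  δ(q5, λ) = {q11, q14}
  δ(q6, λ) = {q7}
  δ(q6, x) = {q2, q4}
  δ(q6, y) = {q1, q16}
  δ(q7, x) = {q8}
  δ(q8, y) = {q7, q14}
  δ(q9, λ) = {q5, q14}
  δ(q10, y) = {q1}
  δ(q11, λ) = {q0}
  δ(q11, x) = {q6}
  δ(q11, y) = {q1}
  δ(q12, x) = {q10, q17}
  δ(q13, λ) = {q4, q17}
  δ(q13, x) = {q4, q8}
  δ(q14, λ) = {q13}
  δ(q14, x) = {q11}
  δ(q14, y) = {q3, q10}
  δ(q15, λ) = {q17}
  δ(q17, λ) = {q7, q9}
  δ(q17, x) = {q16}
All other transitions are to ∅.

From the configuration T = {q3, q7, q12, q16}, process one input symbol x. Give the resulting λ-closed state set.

{q0, q4, q5, q7, q8, q9, q10, q11, q13, q14, q17}

q7 on x → {q8}.
q12 on x → {q10, q17}.
No x-transition from q3, q16.
Union after reading x: {q8, q10, q17}.
Now take the λ-closure:
From q17 via λ: add q7, q9.
From q9 via λ: add q5, q14.
From q5 via λ: add q11.
From q14 via λ: add q13.
From q11 via λ: add q0.
From q13 via λ: add q4.
No new states can be added; the closed set is {q0, q4, q5, q7, q8, q9, q10, q11, q13, q14, q17}.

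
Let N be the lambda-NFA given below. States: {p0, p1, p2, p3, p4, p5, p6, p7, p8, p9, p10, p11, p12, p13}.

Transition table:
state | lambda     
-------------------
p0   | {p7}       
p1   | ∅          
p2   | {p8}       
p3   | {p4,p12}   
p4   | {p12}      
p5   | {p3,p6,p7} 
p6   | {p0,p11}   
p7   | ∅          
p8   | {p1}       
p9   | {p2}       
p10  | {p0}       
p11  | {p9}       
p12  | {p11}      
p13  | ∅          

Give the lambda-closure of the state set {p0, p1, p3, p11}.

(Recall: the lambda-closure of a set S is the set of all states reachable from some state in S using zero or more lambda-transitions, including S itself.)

Start with {p0, p1, p3, p11}.
From p0 via lambda: add p7.
From p3 via lambda: add p4, p12.
From p11 via lambda: add p9.
From p9 via lambda: add p2.
From p2 via lambda: add p8.
No new states can be added; the closed set is {p0, p1, p2, p3, p4, p7, p8, p9, p11, p12}.

{p0, p1, p2, p3, p4, p7, p8, p9, p11, p12}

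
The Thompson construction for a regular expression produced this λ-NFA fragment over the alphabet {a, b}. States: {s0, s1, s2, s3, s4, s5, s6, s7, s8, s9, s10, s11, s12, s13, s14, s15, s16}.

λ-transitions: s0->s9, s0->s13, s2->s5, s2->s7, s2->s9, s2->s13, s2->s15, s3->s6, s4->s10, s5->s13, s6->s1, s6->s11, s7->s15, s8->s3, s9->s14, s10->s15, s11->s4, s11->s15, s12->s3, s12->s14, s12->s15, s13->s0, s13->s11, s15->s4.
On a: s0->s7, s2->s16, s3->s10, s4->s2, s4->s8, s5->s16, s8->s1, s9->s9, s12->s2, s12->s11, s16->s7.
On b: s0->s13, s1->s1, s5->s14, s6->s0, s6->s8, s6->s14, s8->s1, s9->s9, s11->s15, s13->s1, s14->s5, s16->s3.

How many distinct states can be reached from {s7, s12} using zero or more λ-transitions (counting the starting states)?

Start with {s7, s12}.
From s7 via λ: add s15.
From s12 via λ: add s3, s14.
From s3 via λ: add s6.
From s15 via λ: add s4.
From s4 via λ: add s10.
From s6 via λ: add s1, s11.
λ-closure = {s1, s3, s4, s6, s7, s10, s11, s12, s14, s15}, which has 10 states.

10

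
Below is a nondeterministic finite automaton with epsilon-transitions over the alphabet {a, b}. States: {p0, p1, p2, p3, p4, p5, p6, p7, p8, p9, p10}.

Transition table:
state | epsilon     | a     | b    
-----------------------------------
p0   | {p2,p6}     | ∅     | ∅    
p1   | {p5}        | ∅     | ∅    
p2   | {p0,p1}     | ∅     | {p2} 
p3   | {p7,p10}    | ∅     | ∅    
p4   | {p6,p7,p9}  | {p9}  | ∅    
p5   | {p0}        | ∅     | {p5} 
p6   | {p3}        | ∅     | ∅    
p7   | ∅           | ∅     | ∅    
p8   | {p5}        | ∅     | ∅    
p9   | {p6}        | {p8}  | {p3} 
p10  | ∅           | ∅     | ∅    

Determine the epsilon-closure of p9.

Start with {p9}.
From p9 via epsilon: add p6.
From p6 via epsilon: add p3.
From p3 via epsilon: add p7, p10.
No new states can be added; the closed set is {p3, p6, p7, p9, p10}.

{p3, p6, p7, p9, p10}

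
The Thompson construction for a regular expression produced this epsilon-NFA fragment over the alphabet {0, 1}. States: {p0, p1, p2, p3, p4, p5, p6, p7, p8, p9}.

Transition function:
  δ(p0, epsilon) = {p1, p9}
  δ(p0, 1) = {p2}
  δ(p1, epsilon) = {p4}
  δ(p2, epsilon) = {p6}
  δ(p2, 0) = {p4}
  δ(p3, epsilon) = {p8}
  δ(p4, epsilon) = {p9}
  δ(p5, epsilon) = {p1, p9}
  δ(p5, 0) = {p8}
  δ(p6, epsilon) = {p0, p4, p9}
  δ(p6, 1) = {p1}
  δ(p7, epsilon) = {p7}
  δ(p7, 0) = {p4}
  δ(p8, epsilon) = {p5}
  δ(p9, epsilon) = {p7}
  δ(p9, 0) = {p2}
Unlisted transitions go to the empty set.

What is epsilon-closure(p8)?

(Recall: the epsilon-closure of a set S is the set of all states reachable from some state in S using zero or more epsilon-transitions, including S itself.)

{p1, p4, p5, p7, p8, p9}

Start with {p8}.
From p8 via epsilon: add p5.
From p5 via epsilon: add p1, p9.
From p1 via epsilon: add p4.
From p9 via epsilon: add p7.
No new states can be added; the closed set is {p1, p4, p5, p7, p8, p9}.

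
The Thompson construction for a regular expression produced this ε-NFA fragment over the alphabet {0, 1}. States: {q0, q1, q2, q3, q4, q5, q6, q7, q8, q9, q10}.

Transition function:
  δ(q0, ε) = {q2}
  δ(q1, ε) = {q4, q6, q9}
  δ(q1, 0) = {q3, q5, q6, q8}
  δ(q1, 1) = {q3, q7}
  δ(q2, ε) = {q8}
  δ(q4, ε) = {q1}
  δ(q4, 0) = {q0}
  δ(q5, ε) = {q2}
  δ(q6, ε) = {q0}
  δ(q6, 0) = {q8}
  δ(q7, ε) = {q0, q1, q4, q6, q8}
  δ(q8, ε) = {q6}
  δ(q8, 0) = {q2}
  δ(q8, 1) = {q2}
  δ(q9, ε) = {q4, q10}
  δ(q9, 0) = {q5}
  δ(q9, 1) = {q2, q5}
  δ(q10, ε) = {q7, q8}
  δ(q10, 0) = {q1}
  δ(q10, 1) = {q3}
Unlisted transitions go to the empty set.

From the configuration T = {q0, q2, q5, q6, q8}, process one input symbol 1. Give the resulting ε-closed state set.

{q0, q2, q6, q8}

q8 on 1 → {q2}.
No 1-transition from q0, q2, q5, q6.
Union after reading 1: {q2}.
Now take the ε-closure:
From q2 via ε: add q8.
From q8 via ε: add q6.
From q6 via ε: add q0.
No new states can be added; the closed set is {q0, q2, q6, q8}.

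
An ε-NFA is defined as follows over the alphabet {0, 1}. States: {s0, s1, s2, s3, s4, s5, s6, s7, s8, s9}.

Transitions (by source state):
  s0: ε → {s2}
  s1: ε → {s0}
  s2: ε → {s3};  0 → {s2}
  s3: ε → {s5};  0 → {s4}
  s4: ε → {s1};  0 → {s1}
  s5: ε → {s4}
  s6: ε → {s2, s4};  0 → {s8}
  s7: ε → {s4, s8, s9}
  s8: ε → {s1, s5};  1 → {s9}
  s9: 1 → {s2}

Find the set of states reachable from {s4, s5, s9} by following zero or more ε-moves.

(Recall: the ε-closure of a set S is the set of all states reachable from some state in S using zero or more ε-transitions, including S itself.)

{s0, s1, s2, s3, s4, s5, s9}

Start with {s4, s5, s9}.
From s4 via ε: add s1.
From s1 via ε: add s0.
From s0 via ε: add s2.
From s2 via ε: add s3.
No new states can be added; the closed set is {s0, s1, s2, s3, s4, s5, s9}.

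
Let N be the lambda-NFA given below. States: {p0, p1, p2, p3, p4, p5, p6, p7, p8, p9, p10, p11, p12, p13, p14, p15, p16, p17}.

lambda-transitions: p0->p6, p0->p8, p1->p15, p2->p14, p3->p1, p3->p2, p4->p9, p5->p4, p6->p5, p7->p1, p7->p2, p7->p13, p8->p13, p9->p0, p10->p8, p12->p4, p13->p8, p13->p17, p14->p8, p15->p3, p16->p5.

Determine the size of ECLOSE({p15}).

Start with {p15}.
From p15 via lambda: add p3.
From p3 via lambda: add p1, p2.
From p2 via lambda: add p14.
From p14 via lambda: add p8.
From p8 via lambda: add p13.
From p13 via lambda: add p17.
lambda-closure = {p1, p2, p3, p8, p13, p14, p15, p17}, which has 8 states.

8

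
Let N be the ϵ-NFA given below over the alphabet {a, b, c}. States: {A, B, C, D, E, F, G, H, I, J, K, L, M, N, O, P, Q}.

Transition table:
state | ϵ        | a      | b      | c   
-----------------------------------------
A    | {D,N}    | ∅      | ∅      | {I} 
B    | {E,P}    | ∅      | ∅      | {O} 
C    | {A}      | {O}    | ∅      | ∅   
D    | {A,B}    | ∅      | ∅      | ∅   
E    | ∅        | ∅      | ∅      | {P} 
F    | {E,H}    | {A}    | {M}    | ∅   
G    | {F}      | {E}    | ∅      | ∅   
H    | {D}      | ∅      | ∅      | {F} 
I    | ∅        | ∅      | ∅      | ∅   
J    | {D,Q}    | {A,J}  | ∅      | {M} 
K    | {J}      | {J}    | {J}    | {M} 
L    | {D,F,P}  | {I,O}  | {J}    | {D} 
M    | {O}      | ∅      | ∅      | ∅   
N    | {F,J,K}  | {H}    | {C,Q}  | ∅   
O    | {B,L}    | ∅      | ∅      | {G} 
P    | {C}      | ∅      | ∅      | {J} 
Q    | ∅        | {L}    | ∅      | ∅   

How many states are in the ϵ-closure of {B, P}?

12

Start with {B, P}.
From B via ϵ: add E.
From P via ϵ: add C.
From C via ϵ: add A.
From A via ϵ: add D, N.
From N via ϵ: add F, J, K.
From F via ϵ: add H.
From J via ϵ: add Q.
ϵ-closure = {A, B, C, D, E, F, H, J, K, N, P, Q}, which has 12 states.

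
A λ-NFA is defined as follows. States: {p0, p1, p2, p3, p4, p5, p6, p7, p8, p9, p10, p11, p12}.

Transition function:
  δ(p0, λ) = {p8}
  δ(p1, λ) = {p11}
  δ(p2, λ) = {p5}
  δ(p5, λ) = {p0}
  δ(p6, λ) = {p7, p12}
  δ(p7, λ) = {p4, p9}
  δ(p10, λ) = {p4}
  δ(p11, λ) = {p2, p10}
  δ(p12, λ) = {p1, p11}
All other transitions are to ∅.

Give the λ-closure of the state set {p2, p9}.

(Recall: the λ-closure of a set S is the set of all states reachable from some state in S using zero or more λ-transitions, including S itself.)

{p0, p2, p5, p8, p9}

Start with {p2, p9}.
From p2 via λ: add p5.
From p5 via λ: add p0.
From p0 via λ: add p8.
No new states can be added; the closed set is {p0, p2, p5, p8, p9}.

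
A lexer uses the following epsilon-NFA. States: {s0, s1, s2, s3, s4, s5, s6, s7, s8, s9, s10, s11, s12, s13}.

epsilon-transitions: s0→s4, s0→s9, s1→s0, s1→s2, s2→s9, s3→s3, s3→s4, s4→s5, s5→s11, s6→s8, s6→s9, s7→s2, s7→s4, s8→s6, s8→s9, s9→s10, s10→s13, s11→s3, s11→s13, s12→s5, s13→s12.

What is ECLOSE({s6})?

Start with {s6}.
From s6 via epsilon: add s8, s9.
From s9 via epsilon: add s10.
From s10 via epsilon: add s13.
From s13 via epsilon: add s12.
From s12 via epsilon: add s5.
From s5 via epsilon: add s11.
From s11 via epsilon: add s3.
From s3 via epsilon: add s4.
No new states can be added; the closed set is {s3, s4, s5, s6, s8, s9, s10, s11, s12, s13}.

{s3, s4, s5, s6, s8, s9, s10, s11, s12, s13}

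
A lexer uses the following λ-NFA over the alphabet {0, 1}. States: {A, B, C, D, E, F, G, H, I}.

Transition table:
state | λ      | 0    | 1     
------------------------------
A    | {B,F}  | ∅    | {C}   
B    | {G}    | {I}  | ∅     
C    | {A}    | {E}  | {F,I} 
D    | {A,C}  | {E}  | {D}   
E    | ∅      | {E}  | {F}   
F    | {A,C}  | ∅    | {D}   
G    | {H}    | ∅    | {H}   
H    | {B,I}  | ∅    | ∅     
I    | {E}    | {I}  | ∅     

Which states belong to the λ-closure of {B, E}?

{B, E, G, H, I}

Start with {B, E}.
From B via λ: add G.
From G via λ: add H.
From H via λ: add I.
No new states can be added; the closed set is {B, E, G, H, I}.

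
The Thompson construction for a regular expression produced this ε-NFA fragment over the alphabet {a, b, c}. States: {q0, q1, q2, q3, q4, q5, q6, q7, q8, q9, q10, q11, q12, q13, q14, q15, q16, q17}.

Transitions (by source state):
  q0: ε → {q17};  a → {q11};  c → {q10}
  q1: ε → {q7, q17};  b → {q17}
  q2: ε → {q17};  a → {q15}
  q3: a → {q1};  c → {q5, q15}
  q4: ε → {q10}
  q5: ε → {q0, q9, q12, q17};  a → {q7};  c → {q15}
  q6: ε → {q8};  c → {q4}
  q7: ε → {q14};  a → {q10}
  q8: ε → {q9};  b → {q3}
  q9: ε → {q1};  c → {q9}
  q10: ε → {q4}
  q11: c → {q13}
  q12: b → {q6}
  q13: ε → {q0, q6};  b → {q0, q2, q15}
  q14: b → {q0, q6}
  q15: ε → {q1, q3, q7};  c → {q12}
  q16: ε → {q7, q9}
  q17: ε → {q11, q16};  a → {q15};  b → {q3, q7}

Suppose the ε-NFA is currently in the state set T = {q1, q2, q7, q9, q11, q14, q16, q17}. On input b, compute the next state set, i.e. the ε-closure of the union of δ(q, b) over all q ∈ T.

q1 on b → {q17}.
q14 on b → {q0, q6}.
q17 on b → {q3, q7}.
No b-transition from q2, q7, q9, q11, q16.
Union after reading b: {q0, q3, q6, q7, q17}.
Now take the ε-closure:
From q6 via ε: add q8.
From q7 via ε: add q14.
From q17 via ε: add q11, q16.
From q8 via ε: add q9.
From q9 via ε: add q1.
No new states can be added; the closed set is {q0, q1, q3, q6, q7, q8, q9, q11, q14, q16, q17}.

{q0, q1, q3, q6, q7, q8, q9, q11, q14, q16, q17}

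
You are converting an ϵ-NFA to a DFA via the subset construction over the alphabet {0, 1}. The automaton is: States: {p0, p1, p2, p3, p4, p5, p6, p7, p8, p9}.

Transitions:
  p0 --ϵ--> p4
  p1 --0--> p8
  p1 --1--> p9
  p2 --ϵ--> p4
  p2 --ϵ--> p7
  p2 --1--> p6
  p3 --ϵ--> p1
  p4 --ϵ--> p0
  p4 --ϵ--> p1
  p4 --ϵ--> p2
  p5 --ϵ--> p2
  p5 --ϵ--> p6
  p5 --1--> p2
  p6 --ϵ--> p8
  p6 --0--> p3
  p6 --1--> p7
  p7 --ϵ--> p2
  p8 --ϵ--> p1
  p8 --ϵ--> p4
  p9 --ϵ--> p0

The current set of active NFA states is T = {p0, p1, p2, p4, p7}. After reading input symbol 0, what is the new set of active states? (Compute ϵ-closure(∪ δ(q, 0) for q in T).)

p1 on 0 → {p8}.
No 0-transition from p0, p2, p4, p7.
Union after reading 0: {p8}.
Now take the ϵ-closure:
From p8 via ϵ: add p1, p4.
From p4 via ϵ: add p0, p2.
From p2 via ϵ: add p7.
No new states can be added; the closed set is {p0, p1, p2, p4, p7, p8}.

{p0, p1, p2, p4, p7, p8}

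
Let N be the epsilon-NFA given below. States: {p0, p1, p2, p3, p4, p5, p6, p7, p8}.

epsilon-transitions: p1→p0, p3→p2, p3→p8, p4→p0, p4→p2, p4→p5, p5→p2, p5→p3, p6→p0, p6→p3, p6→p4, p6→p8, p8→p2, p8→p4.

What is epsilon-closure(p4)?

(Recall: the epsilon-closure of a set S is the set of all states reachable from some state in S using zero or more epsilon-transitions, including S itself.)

Start with {p4}.
From p4 via epsilon: add p0, p2, p5.
From p5 via epsilon: add p3.
From p3 via epsilon: add p8.
No new states can be added; the closed set is {p0, p2, p3, p4, p5, p8}.

{p0, p2, p3, p4, p5, p8}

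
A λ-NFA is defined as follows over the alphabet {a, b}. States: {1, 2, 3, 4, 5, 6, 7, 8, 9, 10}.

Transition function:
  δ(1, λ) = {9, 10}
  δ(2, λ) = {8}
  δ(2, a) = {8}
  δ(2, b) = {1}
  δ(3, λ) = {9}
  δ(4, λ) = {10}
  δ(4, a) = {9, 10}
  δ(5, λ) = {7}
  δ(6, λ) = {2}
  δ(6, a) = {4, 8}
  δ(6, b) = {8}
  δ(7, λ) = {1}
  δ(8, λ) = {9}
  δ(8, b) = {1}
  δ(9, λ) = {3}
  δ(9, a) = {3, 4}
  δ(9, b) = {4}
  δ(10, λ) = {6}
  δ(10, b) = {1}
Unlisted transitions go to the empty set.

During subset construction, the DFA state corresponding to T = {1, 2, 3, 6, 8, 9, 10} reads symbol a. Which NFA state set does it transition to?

{2, 3, 4, 6, 8, 9, 10}

2 on a → {8}.
6 on a → {4, 8}.
9 on a → {3, 4}.
No a-transition from 1, 3, 8, 10.
Union after reading a: {3, 4, 8}.
Now take the λ-closure:
From 3 via λ: add 9.
From 4 via λ: add 10.
From 10 via λ: add 6.
From 6 via λ: add 2.
No new states can be added; the closed set is {2, 3, 4, 6, 8, 9, 10}.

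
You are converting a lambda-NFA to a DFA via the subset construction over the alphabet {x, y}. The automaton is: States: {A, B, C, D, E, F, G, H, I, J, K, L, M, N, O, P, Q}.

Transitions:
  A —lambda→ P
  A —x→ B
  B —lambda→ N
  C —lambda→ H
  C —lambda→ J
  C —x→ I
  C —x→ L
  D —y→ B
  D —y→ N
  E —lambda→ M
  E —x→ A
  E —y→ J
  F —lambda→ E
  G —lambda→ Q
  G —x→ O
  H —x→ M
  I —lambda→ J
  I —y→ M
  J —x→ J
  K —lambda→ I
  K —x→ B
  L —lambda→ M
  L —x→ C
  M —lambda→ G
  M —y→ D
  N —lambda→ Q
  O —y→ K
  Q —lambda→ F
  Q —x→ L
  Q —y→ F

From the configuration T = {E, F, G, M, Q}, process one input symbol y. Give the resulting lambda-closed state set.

E on y → {J}.
M on y → {D}.
Q on y → {F}.
No y-transition from F, G.
Union after reading y: {D, F, J}.
Now take the lambda-closure:
From F via lambda: add E.
From E via lambda: add M.
From M via lambda: add G.
From G via lambda: add Q.
No new states can be added; the closed set is {D, E, F, G, J, M, Q}.

{D, E, F, G, J, M, Q}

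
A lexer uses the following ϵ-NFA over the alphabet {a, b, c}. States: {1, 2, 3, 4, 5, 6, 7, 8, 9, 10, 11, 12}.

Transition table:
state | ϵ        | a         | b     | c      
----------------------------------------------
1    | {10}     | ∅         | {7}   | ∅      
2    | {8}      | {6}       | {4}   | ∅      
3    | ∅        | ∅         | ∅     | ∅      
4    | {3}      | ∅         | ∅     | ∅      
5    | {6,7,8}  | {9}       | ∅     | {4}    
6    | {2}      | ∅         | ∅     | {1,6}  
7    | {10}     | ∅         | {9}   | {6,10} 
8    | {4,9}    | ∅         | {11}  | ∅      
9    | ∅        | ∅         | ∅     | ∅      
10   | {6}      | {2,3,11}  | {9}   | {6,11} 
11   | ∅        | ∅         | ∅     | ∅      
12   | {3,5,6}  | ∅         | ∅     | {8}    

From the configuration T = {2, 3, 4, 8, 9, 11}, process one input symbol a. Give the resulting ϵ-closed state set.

2 on a → {6}.
No a-transition from 3, 4, 8, 9, 11.
Union after reading a: {6}.
Now take the ϵ-closure:
From 6 via ϵ: add 2.
From 2 via ϵ: add 8.
From 8 via ϵ: add 4, 9.
From 4 via ϵ: add 3.
No new states can be added; the closed set is {2, 3, 4, 6, 8, 9}.

{2, 3, 4, 6, 8, 9}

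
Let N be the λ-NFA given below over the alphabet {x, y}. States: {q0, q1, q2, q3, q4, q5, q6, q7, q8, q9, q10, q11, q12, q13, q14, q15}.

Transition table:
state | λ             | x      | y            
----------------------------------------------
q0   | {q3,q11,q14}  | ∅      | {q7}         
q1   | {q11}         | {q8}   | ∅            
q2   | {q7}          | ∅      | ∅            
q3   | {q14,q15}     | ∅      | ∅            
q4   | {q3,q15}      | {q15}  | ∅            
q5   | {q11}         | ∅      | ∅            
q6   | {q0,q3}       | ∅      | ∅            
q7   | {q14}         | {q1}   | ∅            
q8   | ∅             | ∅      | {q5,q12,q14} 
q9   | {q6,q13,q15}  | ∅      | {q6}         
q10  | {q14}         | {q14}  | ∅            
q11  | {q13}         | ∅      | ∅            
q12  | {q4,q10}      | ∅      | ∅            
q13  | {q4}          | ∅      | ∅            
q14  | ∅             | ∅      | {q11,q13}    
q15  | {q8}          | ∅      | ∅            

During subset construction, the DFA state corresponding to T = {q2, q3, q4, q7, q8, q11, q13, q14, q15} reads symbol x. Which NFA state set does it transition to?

q4 on x → {q15}.
q7 on x → {q1}.
No x-transition from q2, q3, q8, q11, q13, q14, q15.
Union after reading x: {q1, q15}.
Now take the λ-closure:
From q1 via λ: add q11.
From q15 via λ: add q8.
From q11 via λ: add q13.
From q13 via λ: add q4.
From q4 via λ: add q3.
From q3 via λ: add q14.
No new states can be added; the closed set is {q1, q3, q4, q8, q11, q13, q14, q15}.

{q1, q3, q4, q8, q11, q13, q14, q15}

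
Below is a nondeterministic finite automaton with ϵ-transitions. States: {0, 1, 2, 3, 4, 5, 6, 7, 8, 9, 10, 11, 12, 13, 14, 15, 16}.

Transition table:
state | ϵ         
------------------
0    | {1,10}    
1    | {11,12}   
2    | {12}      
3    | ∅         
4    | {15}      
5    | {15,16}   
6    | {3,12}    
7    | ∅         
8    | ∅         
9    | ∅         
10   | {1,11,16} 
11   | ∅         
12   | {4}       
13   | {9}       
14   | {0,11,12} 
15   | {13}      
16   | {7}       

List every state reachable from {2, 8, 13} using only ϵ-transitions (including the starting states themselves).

Start with {2, 8, 13}.
From 2 via ϵ: add 12.
From 13 via ϵ: add 9.
From 12 via ϵ: add 4.
From 4 via ϵ: add 15.
No new states can be added; the closed set is {2, 4, 8, 9, 12, 13, 15}.

{2, 4, 8, 9, 12, 13, 15}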